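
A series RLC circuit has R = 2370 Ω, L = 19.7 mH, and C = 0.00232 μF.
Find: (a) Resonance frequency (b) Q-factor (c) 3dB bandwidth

Step 1 — Resonance condition Im(Z)=0 gives ω₀ = 1/√(LC).
Step 2 — ω₀ = 1/√(0.0197·2.32e-09) = 1.479e+05 rad/s.
Step 3 — f₀ = ω₀/(2π) = 2.354e+04 Hz.
Step 4 — Series Q: Q = ω₀L/R = 1.479e+05·0.0197/2370 = 1.23.
Step 5 — 3dB bandwidth: Δω = ω₀/Q = 1.203e+05 rad/s; BW = Δω/(2π) = 1.915e+04 Hz.

(a) f₀ = 2.354e+04 Hz  (b) Q = 1.23  (c) BW = 1.915e+04 Hz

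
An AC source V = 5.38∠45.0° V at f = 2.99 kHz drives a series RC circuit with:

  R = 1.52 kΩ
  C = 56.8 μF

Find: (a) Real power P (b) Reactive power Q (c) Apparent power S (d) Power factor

Step 1 — Angular frequency: ω = 2π·f = 2π·2990 = 1.879e+04 rad/s.
Step 2 — Component impedances:
  R: Z = R = 1520 Ω
  C: Z = 1/(jωC) = -j/(ω·C) = 0 - j0.9371 Ω
Step 3 — Series combination: Z_total = R + C = 1520 - j0.9371 Ω = 1520∠-0.0° Ω.
Step 4 — Source phasor: V = 5.38∠45.0° V = 3.804 + j3.804 V.
Step 5 — Current: I = V / Z = 0.002501 + j0.002504 A = 0.003539∠45.0° A.
Step 6 — Complex power: S = V·I* = 0.01904 - j1.174e-05 VA.
Step 7 — Real power: P = Re(S) = 0.01904 W.
Step 8 — Reactive power: Q = Im(S) = -1.174e-05 VAR.
Step 9 — Apparent power: |S| = 0.01904 VA.
Step 10 — Power factor: PF = P/|S| = 1 (leading).

(a) P = 0.01904 W  (b) Q = -1.174e-05 VAR  (c) S = 0.01904 VA  (d) PF = 1 (leading)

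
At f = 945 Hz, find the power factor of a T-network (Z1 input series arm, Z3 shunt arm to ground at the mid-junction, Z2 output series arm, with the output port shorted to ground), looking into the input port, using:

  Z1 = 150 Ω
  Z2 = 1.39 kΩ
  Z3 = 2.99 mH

Step 1 — Angular frequency: ω = 2π·f = 2π·945 = 5938 rad/s.
Step 2 — Component impedances:
  Z1: Z = R = 150 Ω
  Z2: Z = R = 1390 Ω
  Z3: Z = jωL = j·5938·0.00299 = 0 + j17.75 Ω
Step 3 — With the output port shorted to ground, the output series arm Z2 runs from the junction to ground; the shunt arm Z3 also runs from the junction to ground. They appear in parallel: Z3 || Z2 = 0.2267 + j17.75 Ω.
Step 4 — Series with input arm Z1: Z_in = Z1 + (Z3 || Z2) = 150.2 + j17.75 Ω = 151.3∠6.7° Ω.
Step 5 — Power factor: PF = cos(φ) = Re(Z)/|Z| = 150.23/151.27 = 0.9931.
Step 6 — Type: Im(Z) = 17.75 ⇒ lagging (phase φ = 6.7°).

PF = 0.9931 (lagging, φ = 6.7°)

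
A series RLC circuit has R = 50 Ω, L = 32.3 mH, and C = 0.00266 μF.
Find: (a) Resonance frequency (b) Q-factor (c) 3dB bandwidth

Step 1 — Resonance: ω₀ = 1/√(LC) = 1/√(0.0323·2.66e-09) = 1.079e+05 rad/s.
Step 2 — f₀ = ω₀/(2π) = 1.717e+04 Hz.
Step 3 — Series Q: Q = ω₀L/R = 1.079e+05·0.0323/50 = 69.69.
Step 4 — Bandwidth: Δω = ω₀/Q = 1548 rad/s; BW = Δω/(2π) = 246.4 Hz.

(a) f₀ = 1.717e+04 Hz  (b) Q = 69.69  (c) BW = 246.4 Hz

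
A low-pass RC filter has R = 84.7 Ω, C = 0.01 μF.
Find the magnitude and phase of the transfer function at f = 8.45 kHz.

Step 1 — Angular frequency: ω = 2π·8450 = 5.309e+04 rad/s.
Step 2 — Transfer function: H(jω) = 1/(1 + jωRC).
Step 3 — Denominator: 1 + jωRC = 1 + j·5.309e+04·84.7·1e-08 = 1 + j0.04497.
Step 4 — H = 0.998 - j0.04488.
Step 5 — Magnitude: |H| = 0.999 (-0.0 dB); phase: φ = -2.6°.

|H| = 0.999 (-0.0 dB), φ = -2.6°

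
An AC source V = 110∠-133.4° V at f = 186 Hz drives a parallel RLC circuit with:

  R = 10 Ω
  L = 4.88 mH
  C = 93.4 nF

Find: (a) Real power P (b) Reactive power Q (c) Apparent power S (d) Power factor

Step 1 — Angular frequency: ω = 2π·f = 2π·186 = 1169 rad/s.
Step 2 — Component impedances:
  R: Z = R = 10 Ω
  L: Z = jωL = j·1169·0.00488 = 0 + j5.703 Ω
  C: Z = 1/(jωC) = -j/(ω·C) = 0 - j9161 Ω
Step 3 — Parallel combination: 1/Z_total = 1/R + 1/L + 1/C; Z_total = 2.457 + j4.305 Ω = 4.956∠60.3° Ω.
Step 4 — Source phasor: V = 110∠-133.4° V = -75.58 - j79.92 V.
Step 5 — Current: I = V / Z = -21.56 + j5.252 A = 22.19∠166.3° A.
Step 6 — Complex power: S = V·I* = 1210 + j2120 VA.
Step 7 — Real power: P = Re(S) = 1210 W.
Step 8 — Reactive power: Q = Im(S) = 2120 VAR.
Step 9 — Apparent power: |S| = 2441 VA.
Step 10 — Power factor: PF = P/|S| = 0.4956 (lagging).

(a) P = 1210 W  (b) Q = 2120 VAR  (c) S = 2441 VA  (d) PF = 0.4956 (lagging)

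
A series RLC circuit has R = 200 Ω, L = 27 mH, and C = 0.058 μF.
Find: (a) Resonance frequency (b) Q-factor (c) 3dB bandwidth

Step 1 — Resonance condition Im(Z)=0 gives ω₀ = 1/√(LC).
Step 2 — ω₀ = 1/√(0.027·5.8e-08) = 2.527e+04 rad/s.
Step 3 — f₀ = ω₀/(2π) = 4022 Hz.
Step 4 — Series Q: Q = ω₀L/R = 2.527e+04·0.027/200 = 3.411.
Step 5 — 3dB bandwidth: Δω = ω₀/Q = 7407 rad/s; BW = Δω/(2π) = 1179 Hz.

(a) f₀ = 4022 Hz  (b) Q = 3.411  (c) BW = 1179 Hz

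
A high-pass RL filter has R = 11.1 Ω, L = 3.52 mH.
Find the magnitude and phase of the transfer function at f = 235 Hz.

Step 1 — Angular frequency: ω = 2π·235 = 1477 rad/s.
Step 2 — Transfer function: H(jω) = jωL/(R + jωL).
Step 3 — Numerator jωL = j·5.197; denominator R + jωL = 11.1 + j5.197.
Step 4 — H = 0.1798 + j0.384.
Step 5 — Magnitude: |H| = 0.4241 (-7.5 dB); phase: φ = 64.9°.

|H| = 0.4241 (-7.5 dB), φ = 64.9°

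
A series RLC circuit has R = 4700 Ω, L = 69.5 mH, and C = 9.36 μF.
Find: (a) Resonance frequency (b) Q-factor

Step 1 — Resonance condition Im(Z)=0 gives ω₀ = 1/√(LC).
Step 2 — ω₀ = 1/√(0.0695·9.36e-06) = 1240 rad/s.
Step 3 — f₀ = ω₀/(2π) = 197.3 Hz.
Step 4 — Series Q: Q = ω₀L/R = 1240·0.0695/4700 = 0.01833.

(a) f₀ = 197.3 Hz  (b) Q = 0.01833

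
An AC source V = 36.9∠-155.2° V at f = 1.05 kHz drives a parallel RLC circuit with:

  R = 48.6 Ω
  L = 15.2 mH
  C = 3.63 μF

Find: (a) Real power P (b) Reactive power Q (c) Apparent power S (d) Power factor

Step 1 — Angular frequency: ω = 2π·f = 2π·1050 = 6597 rad/s.
Step 2 — Component impedances:
  R: Z = R = 48.6 Ω
  L: Z = jωL = j·6597·0.0152 = 0 + j100.3 Ω
  C: Z = 1/(jωC) = -j/(ω·C) = 0 - j41.76 Ω
Step 3 — Parallel combination: 1/Z_total = 1/R + 1/L + 1/C; Z_total = 33.26 - j22.59 Ω = 40.2∠-34.2° Ω.
Step 4 — Source phasor: V = 36.9∠-155.2° V = -33.5 - j15.48 V.
Step 5 — Current: I = V / Z = -0.4729 - j0.7866 A = 0.9178∠-121.0° A.
Step 6 — Complex power: S = V·I* = 28.02 - j19.03 VA.
Step 7 — Real power: P = Re(S) = 28.02 W.
Step 8 — Reactive power: Q = Im(S) = -19.03 VAR.
Step 9 — Apparent power: |S| = 33.87 VA.
Step 10 — Power factor: PF = P/|S| = 0.8272 (leading).

(a) P = 28.02 W  (b) Q = -19.03 VAR  (c) S = 33.87 VA  (d) PF = 0.8272 (leading)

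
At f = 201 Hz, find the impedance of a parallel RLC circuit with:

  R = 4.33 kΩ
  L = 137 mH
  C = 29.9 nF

Step 1 — Angular frequency: ω = 2π·f = 2π·201 = 1263 rad/s.
Step 2 — Component impedances:
  R: Z = R = 4330 Ω
  L: Z = jωL = j·1263·0.137 = 0 + j173 Ω
  C: Z = 1/(jωC) = -j/(ω·C) = 0 - j2.648e+04 Ω
Step 3 — Parallel combination: 1/Z_total = 1/R + 1/L + 1/C; Z_total = 6.994 + j173.9 Ω = 174∠87.7° Ω.

Z = 6.994 + j173.9 Ω = 174∠87.7° Ω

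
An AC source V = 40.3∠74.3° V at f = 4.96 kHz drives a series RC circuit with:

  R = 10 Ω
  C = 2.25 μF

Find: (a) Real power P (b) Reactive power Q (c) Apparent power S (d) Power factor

Step 1 — Angular frequency: ω = 2π·f = 2π·4960 = 3.116e+04 rad/s.
Step 2 — Component impedances:
  R: Z = R = 10 Ω
  C: Z = 1/(jωC) = -j/(ω·C) = 0 - j14.26 Ω
Step 3 — Series combination: Z_total = R + C = 10 - j14.26 Ω = 17.42∠-55.0° Ω.
Step 4 — Source phasor: V = 40.3∠74.3° V = 10.91 + j38.8 V.
Step 5 — Current: I = V / Z = -1.464 + j1.791 A = 2.314∠129.3° A.
Step 6 — Complex power: S = V·I* = 53.53 - j76.34 VA.
Step 7 — Real power: P = Re(S) = 53.53 W.
Step 8 — Reactive power: Q = Im(S) = -76.34 VAR.
Step 9 — Apparent power: |S| = 93.24 VA.
Step 10 — Power factor: PF = P/|S| = 0.5741 (leading).

(a) P = 53.53 W  (b) Q = -76.34 VAR  (c) S = 93.24 VA  (d) PF = 0.5741 (leading)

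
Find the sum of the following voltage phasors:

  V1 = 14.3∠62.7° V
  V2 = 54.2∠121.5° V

Step 1 — Convert each phasor to rectangular form:
  V1 = 14.3·(cos(62.7°) + j·sin(62.7°)) = 6.559 + j12.71 V
  V2 = 54.2·(cos(121.5°) + j·sin(121.5°)) = -28.32 + j46.21 V
Step 2 — Sum components: V_total = -21.76 + j58.92 V.
Step 3 — Convert to polar: |V_total| = 62.81 V, ∠V_total = 110.3°.

V_total = 62.81∠110.3° V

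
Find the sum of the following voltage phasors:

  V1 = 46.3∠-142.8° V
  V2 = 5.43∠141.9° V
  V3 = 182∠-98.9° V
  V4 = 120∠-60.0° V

Step 1 — Convert each phasor to rectangular form:
  V1 = 46.3·(cos(-142.8°) + j·sin(-142.8°)) = -36.88 - j27.99 V
  V2 = 5.43·(cos(141.9°) + j·sin(141.9°)) = -4.273 + j3.351 V
  V3 = 182·(cos(-98.9°) + j·sin(-98.9°)) = -28.16 - j179.8 V
  V4 = 120·(cos(-60.0°) + j·sin(-60.0°)) = 60 - j103.9 V
Step 2 — Sum components: V_total = -9.31 - j308.4 V.
Step 3 — Convert to polar: |V_total| = 308.5 V, ∠V_total = -91.7°.

V_total = 308.5∠-91.7° V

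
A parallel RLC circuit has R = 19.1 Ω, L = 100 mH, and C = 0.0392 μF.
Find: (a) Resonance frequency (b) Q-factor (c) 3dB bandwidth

Step 1 — Resonance: ω₀ = 1/√(LC) = 1/√(0.1·3.92e-08) = 1.597e+04 rad/s.
Step 2 — f₀ = ω₀/(2π) = 2542 Hz.
Step 3 — Parallel Q: Q = R/(ω₀L) = 19.1/(1.597e+04·0.1) = 0.01196.
Step 4 — Bandwidth: Δω = ω₀/Q = 1.336e+06 rad/s; BW = Δω/(2π) = 2.126e+05 Hz.

(a) f₀ = 2542 Hz  (b) Q = 0.01196  (c) BW = 2.126e+05 Hz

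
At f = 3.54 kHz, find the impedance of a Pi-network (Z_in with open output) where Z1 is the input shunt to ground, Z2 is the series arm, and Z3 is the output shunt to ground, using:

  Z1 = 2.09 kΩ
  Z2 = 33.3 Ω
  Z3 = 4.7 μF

Step 1 — Angular frequency: ω = 2π·f = 2π·3540 = 2.224e+04 rad/s.
Step 2 — Component impedances:
  Z1: Z = R = 2090 Ω
  Z2: Z = R = 33.3 Ω
  Z3: Z = 1/(jωC) = -j/(ω·C) = 0 - j9.566 Ω
Step 3 — With open output, the series arm Z2 and the output shunt Z3 appear in series to ground: Z2 + Z3 = 33.3 - j9.566 Ω.
Step 4 — Parallel with input shunt Z1: Z_in = Z1 || (Z2 + Z3) = 32.82 - j9.268 Ω = 34.1∠-15.8° Ω.

Z = 32.82 - j9.268 Ω = 34.1∠-15.8° Ω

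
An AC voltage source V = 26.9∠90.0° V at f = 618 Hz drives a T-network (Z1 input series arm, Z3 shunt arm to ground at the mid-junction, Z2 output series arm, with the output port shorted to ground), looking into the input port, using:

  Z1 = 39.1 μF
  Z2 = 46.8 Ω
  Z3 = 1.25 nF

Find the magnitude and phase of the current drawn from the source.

Step 1 — Angular frequency: ω = 2π·f = 2π·618 = 3883 rad/s.
Step 2 — Component impedances:
  Z1: Z = 1/(jωC) = -j/(ω·C) = 0 - j6.587 Ω
  Z2: Z = R = 46.8 Ω
  Z3: Z = 1/(jωC) = -j/(ω·C) = 0 - j2.06e+05 Ω
Step 3 — With the output port shorted to ground, the output series arm Z2 runs from the junction to ground; the shunt arm Z3 also runs from the junction to ground. They appear in parallel: Z3 || Z2 = 46.8 - j0.01063 Ω.
Step 4 — Series with input arm Z1: Z_in = Z1 + (Z3 || Z2) = 46.8 - j6.597 Ω = 47.26∠-8.0° Ω.
Step 5 — Source phasor: V = 26.9∠90.0° V = 0 + j26.9 V.
Step 6 — Ohm's law: I = V / Z_total = (0 + j26.9) / (46.8 - j6.597) = -0.07945 + j0.5636 A.
Step 7 — Convert to polar: |I| = 0.5692 A, ∠I = 98.0°.

I = 0.5692∠98.0° A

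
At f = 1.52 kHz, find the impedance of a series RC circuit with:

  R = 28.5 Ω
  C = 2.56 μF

Step 1 — Angular frequency: ω = 2π·f = 2π·1520 = 9550 rad/s.
Step 2 — Component impedances:
  R: Z = R = 28.5 Ω
  C: Z = 1/(jωC) = -j/(ω·C) = 0 - j40.9 Ω
Step 3 — Series combination: Z_total = R + C = 28.5 - j40.9 Ω = 49.85∠-55.1° Ω.

Z = 28.5 - j40.9 Ω = 49.85∠-55.1° Ω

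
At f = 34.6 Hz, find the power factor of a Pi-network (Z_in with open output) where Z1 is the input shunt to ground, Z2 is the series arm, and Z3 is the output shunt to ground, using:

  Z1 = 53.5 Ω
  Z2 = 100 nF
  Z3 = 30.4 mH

Step 1 — Angular frequency: ω = 2π·f = 2π·34.6 = 217.4 rad/s.
Step 2 — Component impedances:
  Z1: Z = R = 53.5 Ω
  Z2: Z = 1/(jωC) = -j/(ω·C) = 0 - j4.6e+04 Ω
  Z3: Z = jωL = j·217.4·0.0304 = 0 + j6.609 Ω
Step 3 — With open output, the series arm Z2 and the output shunt Z3 appear in series to ground: Z2 + Z3 = 0 - j4.599e+04 Ω.
Step 4 — Parallel with input shunt Z1: Z_in = Z1 || (Z2 + Z3) = 53.5 - j0.06223 Ω = 53.5∠-0.1° Ω.
Step 5 — Power factor: PF = cos(φ) = Re(Z)/|Z| = 53.5/53.5 = 1.
Step 6 — Type: Im(Z) = -0.06223 ⇒ leading (phase φ = -0.1°).

PF = 1 (leading, φ = -0.1°)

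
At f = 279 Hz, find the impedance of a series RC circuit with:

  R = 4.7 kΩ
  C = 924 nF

Step 1 — Angular frequency: ω = 2π·f = 2π·279 = 1753 rad/s.
Step 2 — Component impedances:
  R: Z = R = 4700 Ω
  C: Z = 1/(jωC) = -j/(ω·C) = 0 - j617.4 Ω
Step 3 — Series combination: Z_total = R + C = 4700 - j617.4 Ω = 4740∠-7.5° Ω.

Z = 4700 - j617.4 Ω = 4740∠-7.5° Ω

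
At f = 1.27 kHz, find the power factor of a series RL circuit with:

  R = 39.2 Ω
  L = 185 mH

Step 1 — Angular frequency: ω = 2π·f = 2π·1270 = 7980 rad/s.
Step 2 — Component impedances:
  R: Z = R = 39.2 Ω
  L: Z = jωL = j·7980·0.185 = 0 + j1476 Ω
Step 3 — Series combination: Z_total = R + L = 39.2 + j1476 Ω = 1477∠88.5° Ω.
Step 4 — Power factor: PF = cos(φ) = Re(Z)/|Z| = 39.2/1477 = 0.02654.
Step 5 — Type: Im(Z) = 1476 ⇒ lagging (phase φ = 88.5°).

PF = 0.02654 (lagging, φ = 88.5°)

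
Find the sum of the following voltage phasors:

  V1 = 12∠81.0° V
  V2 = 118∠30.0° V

Step 1 — Convert each phasor to rectangular form:
  V1 = 12·(cos(81.0°) + j·sin(81.0°)) = 1.877 + j11.85 V
  V2 = 118·(cos(30.0°) + j·sin(30.0°)) = 102.2 + j59 V
Step 2 — Sum components: V_total = 104.1 + j70.85 V.
Step 3 — Convert to polar: |V_total| = 125.9 V, ∠V_total = 34.2°.

V_total = 125.9∠34.2° V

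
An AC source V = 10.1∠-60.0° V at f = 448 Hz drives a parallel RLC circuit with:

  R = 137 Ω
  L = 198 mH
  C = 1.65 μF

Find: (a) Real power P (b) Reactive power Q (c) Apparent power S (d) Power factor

Step 1 — Angular frequency: ω = 2π·f = 2π·448 = 2815 rad/s.
Step 2 — Component impedances:
  R: Z = R = 137 Ω
  L: Z = jωL = j·2815·0.198 = 0 + j557.3 Ω
  C: Z = 1/(jωC) = -j/(ω·C) = 0 - j215.3 Ω
Step 3 — Parallel combination: 1/Z_total = 1/R + 1/L + 1/C; Z_total = 118.9 - j46.42 Ω = 127.6∠-21.3° Ω.
Step 4 — Source phasor: V = 10.1∠-60.0° V = 5.05 - j8.747 V.
Step 5 — Current: I = V / Z = 0.06179 - j0.04945 A = 0.07914∠-38.7° A.
Step 6 — Complex power: S = V·I* = 0.7446 - j0.2908 VA.
Step 7 — Real power: P = Re(S) = 0.7446 W.
Step 8 — Reactive power: Q = Im(S) = -0.2908 VAR.
Step 9 — Apparent power: |S| = 0.7994 VA.
Step 10 — Power factor: PF = P/|S| = 0.9315 (leading).

(a) P = 0.7446 W  (b) Q = -0.2908 VAR  (c) S = 0.7994 VA  (d) PF = 0.9315 (leading)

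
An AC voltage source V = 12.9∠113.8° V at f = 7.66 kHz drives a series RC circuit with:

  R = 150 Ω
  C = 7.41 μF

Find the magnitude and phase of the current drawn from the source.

Step 1 — Angular frequency: ω = 2π·f = 2π·7660 = 4.813e+04 rad/s.
Step 2 — Component impedances:
  R: Z = R = 150 Ω
  C: Z = 1/(jωC) = -j/(ω·C) = 0 - j2.804 Ω
Step 3 — Series combination: Z_total = R + C = 150 - j2.804 Ω = 150∠-1.1° Ω.
Step 4 — Source phasor: V = 12.9∠113.8° V = -5.206 + j11.8 V.
Step 5 — Ohm's law: I = V / Z_total = (-5.206 + j11.8) / (150 - j2.804) = -0.03616 + j0.07801 A.
Step 6 — Convert to polar: |I| = 0.08598 A, ∠I = 114.9°.

I = 0.08598∠114.9° A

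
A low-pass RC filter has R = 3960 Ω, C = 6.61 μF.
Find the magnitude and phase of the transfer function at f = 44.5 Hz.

Step 1 — Angular frequency: ω = 2π·44.5 = 279.6 rad/s.
Step 2 — Transfer function: H(jω) = 1/(1 + jωRC).
Step 3 — Denominator: 1 + jωRC = 1 + j·279.6·3960·6.61e-06 = 1 + j7.319.
Step 4 — H = 0.01833 - j0.1341.
Step 5 — Magnitude: |H| = 0.1354 (-17.4 dB); phase: φ = -82.2°.

|H| = 0.1354 (-17.4 dB), φ = -82.2°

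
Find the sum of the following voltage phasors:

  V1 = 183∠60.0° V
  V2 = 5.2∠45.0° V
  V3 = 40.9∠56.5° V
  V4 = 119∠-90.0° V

Step 1 — Convert each phasor to rectangular form:
  V1 = 183·(cos(60.0°) + j·sin(60.0°)) = 91.5 + j158.5 V
  V2 = 5.2·(cos(45.0°) + j·sin(45.0°)) = 3.677 + j3.677 V
  V3 = 40.9·(cos(56.5°) + j·sin(56.5°)) = 22.57 + j34.11 V
  V4 = 119·(cos(-90.0°) + j·sin(-90.0°)) = 0 - j119 V
Step 2 — Sum components: V_total = 117.8 + j77.27 V.
Step 3 — Convert to polar: |V_total| = 140.8 V, ∠V_total = 33.3°.

V_total = 140.8∠33.3° V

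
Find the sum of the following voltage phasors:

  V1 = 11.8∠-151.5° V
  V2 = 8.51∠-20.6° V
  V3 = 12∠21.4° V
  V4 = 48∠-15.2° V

Step 1 — Convert each phasor to rectangular form:
  V1 = 11.8·(cos(-151.5°) + j·sin(-151.5°)) = -10.37 - j5.63 V
  V2 = 8.51·(cos(-20.6°) + j·sin(-20.6°)) = 7.966 - j2.994 V
  V3 = 12·(cos(21.4°) + j·sin(21.4°)) = 11.17 + j4.379 V
  V4 = 48·(cos(-15.2°) + j·sin(-15.2°)) = 46.32 - j12.59 V
Step 2 — Sum components: V_total = 55.09 - j16.83 V.
Step 3 — Convert to polar: |V_total| = 57.6 V, ∠V_total = -17.0°.

V_total = 57.6∠-17.0° V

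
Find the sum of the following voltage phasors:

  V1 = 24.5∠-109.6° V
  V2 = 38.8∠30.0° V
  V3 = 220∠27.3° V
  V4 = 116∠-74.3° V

Step 1 — Convert each phasor to rectangular form:
  V1 = 24.5·(cos(-109.6°) + j·sin(-109.6°)) = -8.219 - j23.08 V
  V2 = 38.8·(cos(30.0°) + j·sin(30.0°)) = 33.6 + j19.4 V
  V3 = 220·(cos(27.3°) + j·sin(27.3°)) = 195.5 + j100.9 V
  V4 = 116·(cos(-74.3°) + j·sin(-74.3°)) = 31.39 - j111.7 V
Step 2 — Sum components: V_total = 252.3 - j14.45 V.
Step 3 — Convert to polar: |V_total| = 252.7 V, ∠V_total = -3.3°.

V_total = 252.7∠-3.3° V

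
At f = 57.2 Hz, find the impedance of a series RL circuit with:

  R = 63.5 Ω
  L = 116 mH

Step 1 — Angular frequency: ω = 2π·f = 2π·57.2 = 359.4 rad/s.
Step 2 — Component impedances:
  R: Z = R = 63.5 Ω
  L: Z = jωL = j·359.4·0.116 = 0 + j41.69 Ω
Step 3 — Series combination: Z_total = R + L = 63.5 + j41.69 Ω = 75.96∠33.3° Ω.

Z = 63.5 + j41.69 Ω = 75.96∠33.3° Ω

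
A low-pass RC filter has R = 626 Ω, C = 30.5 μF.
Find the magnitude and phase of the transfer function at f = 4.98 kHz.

Step 1 — Angular frequency: ω = 2π·4980 = 3.129e+04 rad/s.
Step 2 — Transfer function: H(jω) = 1/(1 + jωRC).
Step 3 — Denominator: 1 + jωRC = 1 + j·3.129e+04·626·3.05e-05 = 1 + j597.4.
Step 4 — H = 2.802e-06 - j0.001674.
Step 5 — Magnitude: |H| = 0.001674 (-55.5 dB); phase: φ = -89.9°.

|H| = 0.001674 (-55.5 dB), φ = -89.9°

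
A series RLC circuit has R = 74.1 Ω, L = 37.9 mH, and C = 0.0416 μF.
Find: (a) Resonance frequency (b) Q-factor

Step 1 — Resonance condition Im(Z)=0 gives ω₀ = 1/√(LC).
Step 2 — ω₀ = 1/√(0.0379·4.16e-08) = 2.518e+04 rad/s.
Step 3 — f₀ = ω₀/(2π) = 4008 Hz.
Step 4 — Series Q: Q = ω₀L/R = 2.518e+04·0.0379/74.1 = 12.88.

(a) f₀ = 4008 Hz  (b) Q = 12.88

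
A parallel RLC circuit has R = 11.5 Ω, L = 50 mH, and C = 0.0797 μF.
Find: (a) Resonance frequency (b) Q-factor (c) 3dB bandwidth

Step 1 — Resonance: ω₀ = 1/√(LC) = 1/√(0.05·7.97e-08) = 1.584e+04 rad/s.
Step 2 — f₀ = ω₀/(2π) = 2521 Hz.
Step 3 — Parallel Q: Q = R/(ω₀L) = 11.5/(1.584e+04·0.05) = 0.01452.
Step 4 — Bandwidth: Δω = ω₀/Q = 1.091e+06 rad/s; BW = Δω/(2π) = 1.736e+05 Hz.

(a) f₀ = 2521 Hz  (b) Q = 0.01452  (c) BW = 1.736e+05 Hz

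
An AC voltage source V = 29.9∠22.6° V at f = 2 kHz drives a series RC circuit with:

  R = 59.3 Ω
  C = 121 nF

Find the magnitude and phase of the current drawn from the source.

Step 1 — Angular frequency: ω = 2π·f = 2π·2000 = 1.257e+04 rad/s.
Step 2 — Component impedances:
  R: Z = R = 59.3 Ω
  C: Z = 1/(jωC) = -j/(ω·C) = 0 - j657.7 Ω
Step 3 — Series combination: Z_total = R + C = 59.3 - j657.7 Ω = 660.3∠-84.8° Ω.
Step 4 — Source phasor: V = 29.9∠22.6° V = 27.6 + j11.49 V.
Step 5 — Ohm's law: I = V / Z_total = (27.6 + j11.49) / (59.3 - j657.7) = -0.01358 + j0.0432 A.
Step 6 — Convert to polar: |I| = 0.04528 A, ∠I = 107.4°.

I = 0.04528∠107.4° A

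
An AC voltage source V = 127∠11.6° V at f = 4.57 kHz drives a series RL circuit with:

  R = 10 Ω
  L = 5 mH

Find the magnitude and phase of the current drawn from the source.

Step 1 — Angular frequency: ω = 2π·f = 2π·4570 = 2.871e+04 rad/s.
Step 2 — Component impedances:
  R: Z = R = 10 Ω
  L: Z = jωL = j·2.871e+04·0.005 = 0 + j143.6 Ω
Step 3 — Series combination: Z_total = R + L = 10 + j143.6 Ω = 143.9∠86.0° Ω.
Step 4 — Source phasor: V = 127∠11.6° V = 124.4 + j25.54 V.
Step 5 — Ohm's law: I = V / Z_total = (124.4 + j25.54) / (10 + j143.6) = 0.2371 - j0.85 A.
Step 6 — Convert to polar: |I| = 0.8824 A, ∠I = -74.4°.

I = 0.8824∠-74.4° A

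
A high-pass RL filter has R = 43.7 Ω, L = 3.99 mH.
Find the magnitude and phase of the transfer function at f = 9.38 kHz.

Step 1 — Angular frequency: ω = 2π·9380 = 5.894e+04 rad/s.
Step 2 — Transfer function: H(jω) = jωL/(R + jωL).
Step 3 — Numerator jωL = j·235.2; denominator R + jωL = 43.7 + j235.2.
Step 4 — H = 0.9666 + j0.1796.
Step 5 — Magnitude: |H| = 0.9832 (-0.1 dB); phase: φ = 10.5°.

|H| = 0.9832 (-0.1 dB), φ = 10.5°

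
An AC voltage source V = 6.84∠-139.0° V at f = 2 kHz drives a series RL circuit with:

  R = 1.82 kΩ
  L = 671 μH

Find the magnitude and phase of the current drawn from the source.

Step 1 — Angular frequency: ω = 2π·f = 2π·2000 = 1.257e+04 rad/s.
Step 2 — Component impedances:
  R: Z = R = 1820 Ω
  L: Z = jωL = j·1.257e+04·0.000671 = 0 + j8.432 Ω
Step 3 — Series combination: Z_total = R + L = 1820 + j8.432 Ω = 1820∠0.3° Ω.
Step 4 — Source phasor: V = 6.84∠-139.0° V = -5.162 - j4.487 V.
Step 5 — Ohm's law: I = V / Z_total = (-5.162 - j4.487) / (1820 + j8.432) = -0.002848 - j0.002452 A.
Step 6 — Convert to polar: |I| = 0.003758 A, ∠I = -139.3°.

I = 0.003758∠-139.3° A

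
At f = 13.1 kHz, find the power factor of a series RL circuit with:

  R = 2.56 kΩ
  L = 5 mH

Step 1 — Angular frequency: ω = 2π·f = 2π·1.31e+04 = 8.231e+04 rad/s.
Step 2 — Component impedances:
  R: Z = R = 2560 Ω
  L: Z = jωL = j·8.231e+04·0.005 = 0 + j411.5 Ω
Step 3 — Series combination: Z_total = R + L = 2560 + j411.5 Ω = 2593∠9.1° Ω.
Step 4 — Power factor: PF = cos(φ) = Re(Z)/|Z| = 2560/2593 = 0.9873.
Step 5 — Type: Im(Z) = 411.5 ⇒ lagging (phase φ = 9.1°).

PF = 0.9873 (lagging, φ = 9.1°)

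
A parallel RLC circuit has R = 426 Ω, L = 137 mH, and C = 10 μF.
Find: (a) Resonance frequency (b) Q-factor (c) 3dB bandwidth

Step 1 — Resonance: ω₀ = 1/√(LC) = 1/√(0.137·1e-05) = 854.4 rad/s.
Step 2 — f₀ = ω₀/(2π) = 136 Hz.
Step 3 — Parallel Q: Q = R/(ω₀L) = 426/(854.4·0.137) = 3.64.
Step 4 — Bandwidth: Δω = ω₀/Q = 234.7 rad/s; BW = Δω/(2π) = 37.36 Hz.

(a) f₀ = 136 Hz  (b) Q = 3.64  (c) BW = 37.36 Hz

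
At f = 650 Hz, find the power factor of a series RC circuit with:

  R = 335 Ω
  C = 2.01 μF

Step 1 — Angular frequency: ω = 2π·f = 2π·650 = 4084 rad/s.
Step 2 — Component impedances:
  R: Z = R = 335 Ω
  C: Z = 1/(jωC) = -j/(ω·C) = 0 - j121.8 Ω
Step 3 — Series combination: Z_total = R + C = 335 - j121.8 Ω = 356.5∠-20.0° Ω.
Step 4 — Power factor: PF = cos(φ) = Re(Z)/|Z| = 335/356.46 = 0.9398.
Step 5 — Type: Im(Z) = -121.8 ⇒ leading (phase φ = -20.0°).

PF = 0.9398 (leading, φ = -20.0°)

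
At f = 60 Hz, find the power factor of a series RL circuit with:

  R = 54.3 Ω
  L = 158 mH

Step 1 — Angular frequency: ω = 2π·f = 2π·60 = 377 rad/s.
Step 2 — Component impedances:
  R: Z = R = 54.3 Ω
  L: Z = jωL = j·377·0.158 = 0 + j59.56 Ω
Step 3 — Series combination: Z_total = R + L = 54.3 + j59.56 Ω = 80.6∠47.6° Ω.
Step 4 — Power factor: PF = cos(φ) = Re(Z)/|Z| = 54.3/80.6 = 0.6737.
Step 5 — Type: Im(Z) = 59.56 ⇒ lagging (phase φ = 47.6°).

PF = 0.6737 (lagging, φ = 47.6°)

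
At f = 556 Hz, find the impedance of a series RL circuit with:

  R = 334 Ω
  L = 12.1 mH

Step 1 — Angular frequency: ω = 2π·f = 2π·556 = 3493 rad/s.
Step 2 — Component impedances:
  R: Z = R = 334 Ω
  L: Z = jωL = j·3493·0.0121 = 0 + j42.27 Ω
Step 3 — Series combination: Z_total = R + L = 334 + j42.27 Ω = 336.7∠7.2° Ω.

Z = 334 + j42.27 Ω = 336.7∠7.2° Ω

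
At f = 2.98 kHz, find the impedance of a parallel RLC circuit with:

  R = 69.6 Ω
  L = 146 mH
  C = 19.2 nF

Step 1 — Angular frequency: ω = 2π·f = 2π·2980 = 1.872e+04 rad/s.
Step 2 — Component impedances:
  R: Z = R = 69.6 Ω
  L: Z = jωL = j·1.872e+04·0.146 = 0 + j2734 Ω
  C: Z = 1/(jωC) = -j/(ω·C) = 0 - j2782 Ω
Step 3 — Parallel combination: 1/Z_total = 1/R + 1/L + 1/C; Z_total = 69.6 + j0.03055 Ω = 69.6∠0.0° Ω.

Z = 69.6 + j0.03055 Ω = 69.6∠0.0° Ω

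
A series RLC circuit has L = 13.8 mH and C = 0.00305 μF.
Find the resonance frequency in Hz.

Step 1 — Resonance condition Im(Z)=0 gives ω₀ = 1/√(LC).
Step 2 — ω₀ = 1/√(0.0138·3.05e-09) = 1.541e+05 rad/s.
Step 3 — f₀ = ω₀/(2π) = 2.453e+04 Hz.

f₀ = 2.453e+04 Hz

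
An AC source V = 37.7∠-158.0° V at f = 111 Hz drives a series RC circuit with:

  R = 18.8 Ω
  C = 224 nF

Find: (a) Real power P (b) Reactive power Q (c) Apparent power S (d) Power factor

Step 1 — Angular frequency: ω = 2π·f = 2π·111 = 697.4 rad/s.
Step 2 — Component impedances:
  R: Z = R = 18.8 Ω
  C: Z = 1/(jωC) = -j/(ω·C) = 0 - j6401 Ω
Step 3 — Series combination: Z_total = R + C = 18.8 - j6401 Ω = 6401∠-89.8° Ω.
Step 4 — Source phasor: V = 37.7∠-158.0° V = -34.95 - j14.12 V.
Step 5 — Current: I = V / Z = 0.00219 - j0.005467 A = 0.00589∠-68.2° A.
Step 6 — Complex power: S = V·I* = 0.0006521 - j0.222 VA.
Step 7 — Real power: P = Re(S) = 0.0006521 W.
Step 8 — Reactive power: Q = Im(S) = -0.222 VAR.
Step 9 — Apparent power: |S| = 0.222 VA.
Step 10 — Power factor: PF = P/|S| = 0.002937 (leading).

(a) P = 0.0006521 W  (b) Q = -0.222 VAR  (c) S = 0.222 VA  (d) PF = 0.002937 (leading)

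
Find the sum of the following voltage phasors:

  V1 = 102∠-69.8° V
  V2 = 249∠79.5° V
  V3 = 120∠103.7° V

Step 1 — Convert each phasor to rectangular form:
  V1 = 102·(cos(-69.8°) + j·sin(-69.8°)) = 35.22 - j95.73 V
  V2 = 249·(cos(79.5°) + j·sin(79.5°)) = 45.38 + j244.8 V
  V3 = 120·(cos(103.7°) + j·sin(103.7°)) = -28.42 + j116.6 V
Step 2 — Sum components: V_total = 52.18 + j265.7 V.
Step 3 — Convert to polar: |V_total| = 270.8 V, ∠V_total = 78.9°.

V_total = 270.8∠78.9° V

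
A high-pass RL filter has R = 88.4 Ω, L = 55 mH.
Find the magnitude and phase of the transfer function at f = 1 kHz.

Step 1 — Angular frequency: ω = 2π·1000 = 6283 rad/s.
Step 2 — Transfer function: H(jω) = jωL/(R + jωL).
Step 3 — Numerator jωL = j·345.6; denominator R + jωL = 88.4 + j345.6.
Step 4 — H = 0.9386 + j0.2401.
Step 5 — Magnitude: |H| = 0.9688 (-0.3 dB); phase: φ = 14.3°.

|H| = 0.9688 (-0.3 dB), φ = 14.3°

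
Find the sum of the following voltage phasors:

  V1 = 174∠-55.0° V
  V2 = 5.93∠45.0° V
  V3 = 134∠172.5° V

Step 1 — Convert each phasor to rectangular form:
  V1 = 174·(cos(-55.0°) + j·sin(-55.0°)) = 99.8 - j142.5 V
  V2 = 5.93·(cos(45.0°) + j·sin(45.0°)) = 4.193 + j4.193 V
  V3 = 134·(cos(172.5°) + j·sin(172.5°)) = -132.9 + j17.49 V
Step 2 — Sum components: V_total = -28.86 - j120.8 V.
Step 3 — Convert to polar: |V_total| = 124.2 V, ∠V_total = -103.4°.

V_total = 124.2∠-103.4° V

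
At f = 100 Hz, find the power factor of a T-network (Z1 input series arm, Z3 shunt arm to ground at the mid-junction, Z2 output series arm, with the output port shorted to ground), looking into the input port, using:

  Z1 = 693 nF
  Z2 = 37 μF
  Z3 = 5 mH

Step 1 — Angular frequency: ω = 2π·f = 2π·100 = 628.3 rad/s.
Step 2 — Component impedances:
  Z1: Z = 1/(jωC) = -j/(ω·C) = 0 - j2297 Ω
  Z2: Z = 1/(jωC) = -j/(ω·C) = 0 - j43.01 Ω
  Z3: Z = jωL = j·628.3·0.005 = 0 + j3.142 Ω
Step 3 — With the output port shorted to ground, the output series arm Z2 runs from the junction to ground; the shunt arm Z3 also runs from the junction to ground. They appear in parallel: Z3 || Z2 = 0 + j3.389 Ω.
Step 4 — Series with input arm Z1: Z_in = Z1 + (Z3 || Z2) = 0 - j2293 Ω = 2293∠-90.0° Ω.
Step 5 — Power factor: PF = cos(φ) = Re(Z)/|Z| = 0/2293 = 0.
Step 6 — Type: Im(Z) = -2293 ⇒ leading (phase φ = -90.0°).

PF = 0 (leading, φ = -90.0°)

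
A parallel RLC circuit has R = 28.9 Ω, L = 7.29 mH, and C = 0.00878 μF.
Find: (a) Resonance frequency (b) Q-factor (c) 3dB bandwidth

Step 1 — Resonance: ω₀ = 1/√(LC) = 1/√(0.00729·8.78e-09) = 1.25e+05 rad/s.
Step 2 — f₀ = ω₀/(2π) = 1.989e+04 Hz.
Step 3 — Parallel Q: Q = R/(ω₀L) = 28.9/(1.25e+05·0.00729) = 0.03172.
Step 4 — Bandwidth: Δω = ω₀/Q = 3.941e+06 rad/s; BW = Δω/(2π) = 6.272e+05 Hz.

(a) f₀ = 1.989e+04 Hz  (b) Q = 0.03172  (c) BW = 6.272e+05 Hz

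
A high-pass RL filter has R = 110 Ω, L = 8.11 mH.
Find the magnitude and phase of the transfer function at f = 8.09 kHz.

Step 1 — Angular frequency: ω = 2π·8090 = 5.083e+04 rad/s.
Step 2 — Transfer function: H(jω) = jωL/(R + jωL).
Step 3 — Numerator jωL = j·412.2; denominator R + jωL = 110 + j412.2.
Step 4 — H = 0.9335 + j0.2491.
Step 5 — Magnitude: |H| = 0.9662 (-0.3 dB); phase: φ = 14.9°.

|H| = 0.9662 (-0.3 dB), φ = 14.9°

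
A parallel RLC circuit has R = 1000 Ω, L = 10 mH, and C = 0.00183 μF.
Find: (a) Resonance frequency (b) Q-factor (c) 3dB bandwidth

Step 1 — Resonance: ω₀ = 1/√(LC) = 1/√(0.01·1.83e-09) = 2.338e+05 rad/s.
Step 2 — f₀ = ω₀/(2π) = 3.72e+04 Hz.
Step 3 — Parallel Q: Q = R/(ω₀L) = 1000/(2.338e+05·0.01) = 0.4278.
Step 4 — Bandwidth: Δω = ω₀/Q = 5.464e+05 rad/s; BW = Δω/(2π) = 8.697e+04 Hz.

(a) f₀ = 3.72e+04 Hz  (b) Q = 0.4278  (c) BW = 8.697e+04 Hz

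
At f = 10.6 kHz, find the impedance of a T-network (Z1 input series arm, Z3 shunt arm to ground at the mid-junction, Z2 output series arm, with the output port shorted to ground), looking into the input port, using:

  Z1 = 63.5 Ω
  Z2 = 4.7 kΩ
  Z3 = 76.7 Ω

Step 1 — Angular frequency: ω = 2π·f = 2π·1.06e+04 = 6.66e+04 rad/s.
Step 2 — Component impedances:
  Z1: Z = R = 63.5 Ω
  Z2: Z = R = 4700 Ω
  Z3: Z = R = 76.7 Ω
Step 3 — With the output port shorted to ground, the output series arm Z2 runs from the junction to ground; the shunt arm Z3 also runs from the junction to ground. They appear in parallel: Z3 || Z2 = 75.47 Ω.
Step 4 — Series with input arm Z1: Z_in = Z1 + (Z3 || Z2) = 139 Ω = 139∠0.0° Ω.

Z = 139 Ω = 139∠0.0° Ω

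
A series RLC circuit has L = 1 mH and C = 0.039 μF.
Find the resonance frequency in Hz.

Step 1 — Resonance condition Im(Z)=0 gives ω₀ = 1/√(LC).
Step 2 — ω₀ = 1/√(0.001·3.9e-08) = 1.601e+05 rad/s.
Step 3 — f₀ = ω₀/(2π) = 2.549e+04 Hz.

f₀ = 2.549e+04 Hz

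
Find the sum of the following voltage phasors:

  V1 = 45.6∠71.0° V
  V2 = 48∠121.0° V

Step 1 — Convert each phasor to rectangular form:
  V1 = 45.6·(cos(71.0°) + j·sin(71.0°)) = 14.85 + j43.12 V
  V2 = 48·(cos(121.0°) + j·sin(121.0°)) = -24.72 + j41.14 V
Step 2 — Sum components: V_total = -9.876 + j84.26 V.
Step 3 — Convert to polar: |V_total| = 84.84 V, ∠V_total = 96.7°.

V_total = 84.84∠96.7° V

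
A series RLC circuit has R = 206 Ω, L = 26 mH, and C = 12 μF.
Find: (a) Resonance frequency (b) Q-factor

Step 1 — Resonance condition Im(Z)=0 gives ω₀ = 1/√(LC).
Step 2 — ω₀ = 1/√(0.026·1.2e-05) = 1790 rad/s.
Step 3 — f₀ = ω₀/(2π) = 284.9 Hz.
Step 4 — Series Q: Q = ω₀L/R = 1790·0.026/206 = 0.226.

(a) f₀ = 284.9 Hz  (b) Q = 0.226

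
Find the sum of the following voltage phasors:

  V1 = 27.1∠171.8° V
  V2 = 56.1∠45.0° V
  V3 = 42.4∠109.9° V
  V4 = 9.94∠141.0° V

Step 1 — Convert each phasor to rectangular form:
  V1 = 27.1·(cos(171.8°) + j·sin(171.8°)) = -26.82 + j3.865 V
  V2 = 56.1·(cos(45.0°) + j·sin(45.0°)) = 39.67 + j39.67 V
  V3 = 42.4·(cos(109.9°) + j·sin(109.9°)) = -14.43 + j39.87 V
  V4 = 9.94·(cos(141.0°) + j·sin(141.0°)) = -7.725 + j6.255 V
Step 2 — Sum components: V_total = -9.311 + j89.66 V.
Step 3 — Convert to polar: |V_total| = 90.14 V, ∠V_total = 95.9°.

V_total = 90.14∠95.9° V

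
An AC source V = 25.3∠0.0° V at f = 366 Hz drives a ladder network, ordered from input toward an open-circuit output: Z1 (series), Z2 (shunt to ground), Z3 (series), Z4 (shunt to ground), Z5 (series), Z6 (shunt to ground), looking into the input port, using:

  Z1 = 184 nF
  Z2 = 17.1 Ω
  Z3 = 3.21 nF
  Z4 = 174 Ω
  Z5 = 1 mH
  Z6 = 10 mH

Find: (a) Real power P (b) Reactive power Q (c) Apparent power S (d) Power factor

Step 1 — Angular frequency: ω = 2π·f = 2π·366 = 2300 rad/s.
Step 2 — Component impedances:
  Z1: Z = 1/(jωC) = -j/(ω·C) = 0 - j2363 Ω
  Z2: Z = R = 17.1 Ω
  Z3: Z = 1/(jωC) = -j/(ω·C) = 0 - j1.355e+05 Ω
  Z4: Z = R = 174 Ω
  Z5: Z = jωL = j·2300·0.001 = 0 + j2.3 Ω
  Z6: Z = jωL = j·2300·0.01 = 0 + j23 Ω
Step 3 — Ladder network (open output): work backward from the far end, alternating series and parallel combinations. Z_in = 17.1 - j2363 Ω = 2363∠-89.6° Ω.
Step 4 — Source phasor: V = 25.3∠0.0° V = 25.3 V.
Step 5 — Current: I = V / Z = 7.746e-05 + j0.0107 A = 0.01071∠89.6° A.
Step 6 — Complex power: S = V·I* = 0.00196 - j0.2708 VA.
Step 7 — Real power: P = Re(S) = 0.00196 W.
Step 8 — Reactive power: Q = Im(S) = -0.2708 VAR.
Step 9 — Apparent power: |S| = 0.2708 VA.
Step 10 — Power factor: PF = P/|S| = 0.007235 (leading).

(a) P = 0.00196 W  (b) Q = -0.2708 VAR  (c) S = 0.2708 VA  (d) PF = 0.007235 (leading)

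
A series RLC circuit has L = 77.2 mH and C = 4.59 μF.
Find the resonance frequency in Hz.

Step 1 — Resonance condition Im(Z)=0 gives ω₀ = 1/√(LC).
Step 2 — ω₀ = 1/√(0.0772·4.59e-06) = 1680 rad/s.
Step 3 — f₀ = ω₀/(2π) = 267.4 Hz.

f₀ = 267.4 Hz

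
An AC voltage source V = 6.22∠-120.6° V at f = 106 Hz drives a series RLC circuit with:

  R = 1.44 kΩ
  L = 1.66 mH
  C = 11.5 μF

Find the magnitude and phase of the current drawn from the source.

Step 1 — Angular frequency: ω = 2π·f = 2π·106 = 666 rad/s.
Step 2 — Component impedances:
  R: Z = R = 1440 Ω
  L: Z = jωL = j·666·0.00166 = 0 + j1.106 Ω
  C: Z = 1/(jωC) = -j/(ω·C) = 0 - j130.6 Ω
Step 3 — Series combination: Z_total = R + L + C = 1440 - j129.5 Ω = 1446∠-5.1° Ω.
Step 4 — Source phasor: V = 6.22∠-120.6° V = -3.166 - j5.354 V.
Step 5 — Ohm's law: I = V / Z_total = (-3.166 - j5.354) / (1440 - j129.5) = -0.00185 - j0.003884 A.
Step 6 — Convert to polar: |I| = 0.004302 A, ∠I = -115.5°.

I = 0.004302∠-115.5° A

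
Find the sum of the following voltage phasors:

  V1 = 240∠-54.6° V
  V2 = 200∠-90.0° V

Step 1 — Convert each phasor to rectangular form:
  V1 = 240·(cos(-54.6°) + j·sin(-54.6°)) = 139 - j195.6 V
  V2 = 200·(cos(-90.0°) + j·sin(-90.0°)) = 0 - j200 V
Step 2 — Sum components: V_total = 139 - j395.6 V.
Step 3 — Convert to polar: |V_total| = 419.3 V, ∠V_total = -70.6°.

V_total = 419.3∠-70.6° V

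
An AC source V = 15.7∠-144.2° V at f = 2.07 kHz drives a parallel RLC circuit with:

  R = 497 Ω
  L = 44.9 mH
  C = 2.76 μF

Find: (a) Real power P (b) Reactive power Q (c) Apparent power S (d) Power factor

Step 1 — Angular frequency: ω = 2π·f = 2π·2070 = 1.301e+04 rad/s.
Step 2 — Component impedances:
  R: Z = R = 497 Ω
  L: Z = jωL = j·1.301e+04·0.0449 = 0 + j584 Ω
  C: Z = 1/(jωC) = -j/(ω·C) = 0 - j27.86 Ω
Step 3 — Parallel combination: 1/Z_total = 1/R + 1/L + 1/C; Z_total = 1.716 - j29.15 Ω = 29.2∠-86.6° Ω.
Step 4 — Source phasor: V = 15.7∠-144.2° V = -12.73 - j9.184 V.
Step 5 — Current: I = V / Z = 0.2883 - j0.4538 A = 0.5376∠-57.6° A.
Step 6 — Complex power: S = V·I* = 0.496 - j8.426 VA.
Step 7 — Real power: P = Re(S) = 0.496 W.
Step 8 — Reactive power: Q = Im(S) = -8.426 VAR.
Step 9 — Apparent power: |S| = 8.441 VA.
Step 10 — Power factor: PF = P/|S| = 0.05876 (leading).

(a) P = 0.496 W  (b) Q = -8.426 VAR  (c) S = 8.441 VA  (d) PF = 0.05876 (leading)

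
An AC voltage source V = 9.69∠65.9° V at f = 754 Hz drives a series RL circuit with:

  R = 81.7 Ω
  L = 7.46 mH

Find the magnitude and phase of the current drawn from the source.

Step 1 — Angular frequency: ω = 2π·f = 2π·754 = 4738 rad/s.
Step 2 — Component impedances:
  R: Z = R = 81.7 Ω
  L: Z = jωL = j·4738·0.00746 = 0 + j35.34 Ω
Step 3 — Series combination: Z_total = R + L = 81.7 + j35.34 Ω = 89.02∠23.4° Ω.
Step 4 — Source phasor: V = 9.69∠65.9° V = 3.957 + j8.845 V.
Step 5 — Ohm's law: I = V / Z_total = (3.957 + j8.845) / (81.7 + j35.34) = 0.08025 + j0.07355 A.
Step 6 — Convert to polar: |I| = 0.1089 A, ∠I = 42.5°.

I = 0.1089∠42.5° A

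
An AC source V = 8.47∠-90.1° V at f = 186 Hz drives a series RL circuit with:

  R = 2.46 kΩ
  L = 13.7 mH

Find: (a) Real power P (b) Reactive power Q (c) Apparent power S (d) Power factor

Step 1 — Angular frequency: ω = 2π·f = 2π·186 = 1169 rad/s.
Step 2 — Component impedances:
  R: Z = R = 2460 Ω
  L: Z = jωL = j·1169·0.0137 = 0 + j16.01 Ω
Step 3 — Series combination: Z_total = R + L = 2460 + j16.01 Ω = 2460∠0.4° Ω.
Step 4 — Source phasor: V = 8.47∠-90.1° V = -0.01478 - j8.47 V.
Step 5 — Current: I = V / Z = -2.842e-05 - j0.003443 A = 0.003443∠-90.5° A.
Step 6 — Complex power: S = V·I* = 0.02916 + j0.0001898 VA.
Step 7 — Real power: P = Re(S) = 0.02916 W.
Step 8 — Reactive power: Q = Im(S) = 0.0001898 VAR.
Step 9 — Apparent power: |S| = 0.02916 VA.
Step 10 — Power factor: PF = P/|S| = 1 (lagging).

(a) P = 0.02916 W  (b) Q = 0.0001898 VAR  (c) S = 0.02916 VA  (d) PF = 1 (lagging)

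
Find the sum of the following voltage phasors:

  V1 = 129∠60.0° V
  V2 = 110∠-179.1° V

Step 1 — Convert each phasor to rectangular form:
  V1 = 129·(cos(60.0°) + j·sin(60.0°)) = 64.5 + j111.7 V
  V2 = 110·(cos(-179.1°) + j·sin(-179.1°)) = -110 - j1.728 V
Step 2 — Sum components: V_total = -45.49 + j110 V.
Step 3 — Convert to polar: |V_total| = 119 V, ∠V_total = 112.5°.

V_total = 119∠112.5° V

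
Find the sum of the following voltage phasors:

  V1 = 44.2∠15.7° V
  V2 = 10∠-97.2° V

Step 1 — Convert each phasor to rectangular form:
  V1 = 44.2·(cos(15.7°) + j·sin(15.7°)) = 42.55 + j11.96 V
  V2 = 10·(cos(-97.2°) + j·sin(-97.2°)) = -1.253 - j9.921 V
Step 2 — Sum components: V_total = 41.3 + j2.039 V.
Step 3 — Convert to polar: |V_total| = 41.35 V, ∠V_total = 2.8°.

V_total = 41.35∠2.8° V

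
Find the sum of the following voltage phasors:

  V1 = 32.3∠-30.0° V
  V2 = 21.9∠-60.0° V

Step 1 — Convert each phasor to rectangular form:
  V1 = 32.3·(cos(-30.0°) + j·sin(-30.0°)) = 27.97 - j16.15 V
  V2 = 21.9·(cos(-60.0°) + j·sin(-60.0°)) = 10.95 - j18.97 V
Step 2 — Sum components: V_total = 38.92 - j35.12 V.
Step 3 — Convert to polar: |V_total| = 52.42 V, ∠V_total = -42.1°.

V_total = 52.42∠-42.1° V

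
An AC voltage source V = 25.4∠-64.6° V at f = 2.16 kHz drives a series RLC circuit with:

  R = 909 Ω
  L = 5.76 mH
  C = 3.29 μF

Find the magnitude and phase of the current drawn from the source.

Step 1 — Angular frequency: ω = 2π·f = 2π·2160 = 1.357e+04 rad/s.
Step 2 — Component impedances:
  R: Z = R = 909 Ω
  L: Z = jωL = j·1.357e+04·0.00576 = 0 + j78.17 Ω
  C: Z = 1/(jωC) = -j/(ω·C) = 0 - j22.4 Ω
Step 3 — Series combination: Z_total = R + L + C = 909 + j55.78 Ω = 910.7∠3.5° Ω.
Step 4 — Source phasor: V = 25.4∠-64.6° V = 10.89 - j22.94 V.
Step 5 — Ohm's law: I = V / Z_total = (10.89 - j22.94) / (909 + j55.78) = 0.0104 - j0.02588 A.
Step 6 — Convert to polar: |I| = 0.02789 A, ∠I = -68.1°.

I = 0.02789∠-68.1° A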